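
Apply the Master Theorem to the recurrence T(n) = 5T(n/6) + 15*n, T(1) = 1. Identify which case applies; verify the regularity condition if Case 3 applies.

a=5, b=6, f(n)=15*n.
log_6(5) = 0.8982 < 1.
f(n) = Omega(n^(0.8982+epsilon)) for some epsilon > 0, so Case 3 is the candidate.
Regularity: a*f(n/b) = 5*15*(n/6)^1 = (5/6)*15*n^1 <= c*f(n) with c = 5/6 < 1. Satisfied.
Case 3: T(n) = Theta(n).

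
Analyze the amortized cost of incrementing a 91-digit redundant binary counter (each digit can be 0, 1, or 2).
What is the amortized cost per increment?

A redundant counter on 91 digits allows digit values 0, 1, 2. Increment adds 1 to the least significant digit and carries any 2 to a 0 plus +1 on the next digit. With potential Phi = (number of 2-digits), each increment does O(1) actual work plus a chain of carries, each of which decreases Phi by 1. Amortized O(1).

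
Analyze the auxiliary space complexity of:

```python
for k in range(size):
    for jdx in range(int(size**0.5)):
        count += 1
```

Space complexity: O(1).
Only a constant amount of auxiliary storage is used; nothing grows with n.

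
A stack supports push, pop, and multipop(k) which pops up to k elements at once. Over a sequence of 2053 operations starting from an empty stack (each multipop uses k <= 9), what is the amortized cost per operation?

Each element is pushed exactly once and popped at most once (whether by pop or as part of a multipop). So the total number of individual pops over the whole sequence is at most the number of pushes, which is at most 2053. Total work <= 2 * 2053, hence O(1) amortized per operation.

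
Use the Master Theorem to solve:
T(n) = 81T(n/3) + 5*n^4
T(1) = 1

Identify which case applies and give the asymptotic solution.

a=81, b=3, f(n)=5*n^4.
log_3(81) = 4, so n^(log_b(a)) = n^4.
f(n) = Theta(n^4), so Case 2 applies.
T(n) = Theta(n^4 log n).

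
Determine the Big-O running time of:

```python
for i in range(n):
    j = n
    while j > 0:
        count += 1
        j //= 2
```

Time complexity: O(n log n).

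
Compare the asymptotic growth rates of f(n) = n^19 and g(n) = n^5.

f(n) = n^19 grows faster: n^19/n^5 = n^14 -> infinity.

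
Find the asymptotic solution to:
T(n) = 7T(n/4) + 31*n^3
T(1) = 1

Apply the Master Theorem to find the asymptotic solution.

a=7, b=4, f(n)=31*n^3. log_4(7) = 1.404 < 3. Case 3: T(n) = O(n^3).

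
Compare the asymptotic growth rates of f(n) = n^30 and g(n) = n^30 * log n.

g(n) = n^30 * log n grows faster: extra log n factor -> infinity.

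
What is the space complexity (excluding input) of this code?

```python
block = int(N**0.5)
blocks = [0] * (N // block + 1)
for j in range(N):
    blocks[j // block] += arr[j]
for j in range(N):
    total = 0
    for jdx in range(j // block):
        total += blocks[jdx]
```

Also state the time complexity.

Space complexity: O(sqrt(n)).
Storage scales with sqrt(n).
Time complexity: O(n * sqrt(n)).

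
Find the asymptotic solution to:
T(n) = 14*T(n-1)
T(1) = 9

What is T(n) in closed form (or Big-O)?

Each step multiplies by 14. T(n) = T(1)*14^(n-1) = 9*14^(n-1).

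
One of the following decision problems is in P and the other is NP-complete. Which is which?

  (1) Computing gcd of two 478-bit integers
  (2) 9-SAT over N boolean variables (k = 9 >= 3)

(1) is P: the Euclidean algorithm runs in polynomial time in the bit-length.
(2) is NP-complete: 3-SAT is NP-complete (Cook-Levin); k-SAT for k>=3 reduces from 3-SAT.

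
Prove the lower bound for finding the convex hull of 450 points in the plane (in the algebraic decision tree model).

Reduction from sorting: given 450 numbers x_1,...,x_{450}, map x_i to the point (x_i, x_i^2) on the parabola y = x^2. All points are on the convex hull, and walking the hull gives them in sorted x-order. Since sorting requires Omega(n log n), so does planar convex hull.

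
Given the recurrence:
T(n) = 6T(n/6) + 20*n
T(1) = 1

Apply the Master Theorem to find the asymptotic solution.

a=6, b=6, f(n)=20*n. log_6(6) = 1. Case 2: T(n) = O(n log n).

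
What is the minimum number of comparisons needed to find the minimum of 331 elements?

Finding the minimum requires 330 comparisons, identical reasoning to finding the maximum. Each comparison eliminates one candidate.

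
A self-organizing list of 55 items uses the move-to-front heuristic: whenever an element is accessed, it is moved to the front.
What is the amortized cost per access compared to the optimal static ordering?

With potential Phi = number of inversions between the MTF list and the optimal static list (at most C(55,2)), each access has amortized cost at most 2 * (cost under optimal static ordering). This is the move-to-front 2-competitiveness result.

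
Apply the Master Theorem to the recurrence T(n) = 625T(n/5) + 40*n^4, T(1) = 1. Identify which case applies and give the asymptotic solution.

a=625, b=5, f(n)=40*n^4.
log_5(625) = 4, so n^(log_b(a)) = n^4.
f(n) = Theta(n^4), so Case 2 applies.
T(n) = Theta(n^4 log n).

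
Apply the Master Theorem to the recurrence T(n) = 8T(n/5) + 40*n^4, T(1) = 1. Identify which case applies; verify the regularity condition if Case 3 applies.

a=8, b=5, f(n)=40*n^4.
log_5(8) = 1.292 < 4.
f(n) = Omega(n^(1.292+epsilon)) for some epsilon > 0, so Case 3 is the candidate.
Regularity: a*f(n/b) = 8*40*(n/5)^4 = (8/625)*40*n^4 <= c*f(n) with c = 8/625 < 1. Satisfied.
Case 3: T(n) = Theta(n^4).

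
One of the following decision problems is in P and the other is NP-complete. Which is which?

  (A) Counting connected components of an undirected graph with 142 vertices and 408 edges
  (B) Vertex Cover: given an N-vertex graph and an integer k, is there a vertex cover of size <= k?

(A) is P: BFS/DFS visits each vertex and edge once: O(V+E).
(B) is NP-complete: one of Karp's 21 NP-complete problems (with k part of the input; for any fixed constant k it is in P).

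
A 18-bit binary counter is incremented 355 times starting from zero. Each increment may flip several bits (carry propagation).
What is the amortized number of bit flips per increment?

Bit i flips on every 2^i-th increment, so over 355 increments bit i flips floor(355/2^i) times. Summing over i: total flips < 2 * 355. Amortized: < 2 = O(1) per increment.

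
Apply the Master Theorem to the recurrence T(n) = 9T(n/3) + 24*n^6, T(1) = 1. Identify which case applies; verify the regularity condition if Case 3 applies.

a=9, b=3, f(n)=24*n^6.
log_3(9) = 2 < 6.
f(n) = Omega(n^(2+epsilon)) for some epsilon > 0, so Case 3 is the candidate.
Regularity: a*f(n/b) = 9*24*(n/3)^6 = (9/729)*24*n^6 <= c*f(n) with c = 9/729 < 1. Satisfied.
Case 3: T(n) = Theta(n^6).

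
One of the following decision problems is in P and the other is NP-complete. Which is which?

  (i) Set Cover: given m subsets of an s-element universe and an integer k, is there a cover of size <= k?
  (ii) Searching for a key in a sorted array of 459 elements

(i) is NP-complete: one of Karp's 21 NP-complete problems (with k part of the input).
(ii) is P: binary search runs in O(log n).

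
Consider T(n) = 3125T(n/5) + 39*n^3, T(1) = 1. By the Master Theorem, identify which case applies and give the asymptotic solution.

a=3125, b=5, f(n)=39*n^3.
log_5(3125) = 5 > 3.
Since f(n) = O(n^3) is polynomially smaller than n^5, Case 1 applies.
T(n) = Theta(n^5).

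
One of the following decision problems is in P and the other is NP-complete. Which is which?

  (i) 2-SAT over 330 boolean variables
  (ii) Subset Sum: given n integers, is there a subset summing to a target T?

(i) is P: 2-SAT is solvable in linear time via implication-graph SCCs.
(ii) is NP-complete: one of Karp's 21 NP-complete problems.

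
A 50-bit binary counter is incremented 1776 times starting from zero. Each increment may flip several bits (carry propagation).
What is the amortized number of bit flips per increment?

Bit i flips on every 2^i-th increment, so over 1776 increments bit i flips floor(1776/2^i) times. Summing over i: total flips < 2 * 1776. Amortized: < 2 = O(1) per increment.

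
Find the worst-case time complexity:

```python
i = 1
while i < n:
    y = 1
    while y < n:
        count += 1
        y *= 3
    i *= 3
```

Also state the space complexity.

Time complexity: O(log^2 n).
Space complexity: O(1).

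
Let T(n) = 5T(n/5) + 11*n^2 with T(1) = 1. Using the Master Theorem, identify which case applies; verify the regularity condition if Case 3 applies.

a=5, b=5, f(n)=11*n^2.
log_5(5) = 1 < 2.
f(n) = Omega(n^(1+epsilon)) for some epsilon > 0, so Case 3 is the candidate.
Regularity: a*f(n/b) = 5*11*(n/5)^2 = (5/25)*11*n^2 <= c*f(n) with c = 5/25 < 1. Satisfied.
Case 3: T(n) = Theta(n^2).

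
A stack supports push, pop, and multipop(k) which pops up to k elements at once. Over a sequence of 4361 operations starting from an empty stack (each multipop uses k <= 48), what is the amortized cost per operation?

Each element is pushed exactly once and popped at most once (whether by pop or as part of a multipop). So the total number of individual pops over the whole sequence is at most the number of pushes, which is at most 4361. Total work <= 2 * 4361, hence O(1) amortized per operation.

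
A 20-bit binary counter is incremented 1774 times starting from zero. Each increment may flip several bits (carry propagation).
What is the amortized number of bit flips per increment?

Bit i flips on every 2^i-th increment, so over 1774 increments bit i flips floor(1774/2^i) times. Summing over i: total flips < 2 * 1774. Amortized: < 2 = O(1) per increment.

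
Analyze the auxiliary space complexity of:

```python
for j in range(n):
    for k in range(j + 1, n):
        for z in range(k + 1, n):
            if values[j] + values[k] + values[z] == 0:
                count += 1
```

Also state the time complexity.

Space complexity: O(1).
Only a constant amount of auxiliary storage is used; nothing grows with n.
Time complexity: O(n^3).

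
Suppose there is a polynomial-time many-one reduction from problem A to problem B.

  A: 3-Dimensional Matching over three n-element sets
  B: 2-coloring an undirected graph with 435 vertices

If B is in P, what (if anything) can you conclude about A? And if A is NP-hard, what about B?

A poly-time reduction A <=_p B means any A-instance can be transformed to a B-instance in poly time.
If B is in P: compose the reduction with B's poly-time algorithm to solve A in poly time, so A is in P.
If A is NP-hard: every NP problem reduces to A, which reduces to B; composing reductions, every NP problem reduces to B, so B is NP-hard.
(Here in fact A is NP-complete and B is in P, so no such reduction is known -- its existence would imply P = NP; the analysis concerns only what the assumed reduction would or would not let you conclude.)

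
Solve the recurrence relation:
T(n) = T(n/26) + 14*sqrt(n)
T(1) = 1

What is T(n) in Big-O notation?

Each level contributes sqrt(n/26^k). Geometric series with ratio 1/sqrt(26) < 1 sums to O(sqrt(n)).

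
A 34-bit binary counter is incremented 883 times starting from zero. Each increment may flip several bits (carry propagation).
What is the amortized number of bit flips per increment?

Bit i flips on every 2^i-th increment, so over 883 increments bit i flips floor(883/2^i) times. Summing over i: total flips < 2 * 883. Amortized: < 2 = O(1) per increment.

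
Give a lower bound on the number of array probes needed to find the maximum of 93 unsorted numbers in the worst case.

Adversary: any unprobed cell could hold a value larger than everything seen so far. If fewer than 93 cells are probed, the adversary places the max in an unprobed cell. So all 93 cells must be examined; together with 93-1 comparisons this is tight.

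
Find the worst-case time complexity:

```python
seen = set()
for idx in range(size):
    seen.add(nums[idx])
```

Time complexity: O(n).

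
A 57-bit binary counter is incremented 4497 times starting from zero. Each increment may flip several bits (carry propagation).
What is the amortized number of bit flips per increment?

Bit i flips on every 2^i-th increment, so over 4497 increments bit i flips floor(4497/2^i) times. Summing over i: total flips < 2 * 4497. Amortized: < 2 = O(1) per increment.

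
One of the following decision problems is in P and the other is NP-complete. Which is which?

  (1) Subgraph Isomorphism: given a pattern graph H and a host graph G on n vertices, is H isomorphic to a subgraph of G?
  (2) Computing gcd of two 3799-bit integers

(1) is NP-complete: generalizes Clique and Hamiltonian Path (pattern size is part of the input).
(2) is P: the Euclidean algorithm runs in polynomial time in the bit-length.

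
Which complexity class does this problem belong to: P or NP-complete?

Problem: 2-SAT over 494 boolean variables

This problem is in P: 2-SAT is solvable in linear time via implication-graph SCCs.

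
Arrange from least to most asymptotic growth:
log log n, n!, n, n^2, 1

Ordered by growth rate: 1 < log log n < n < n^2 < n!.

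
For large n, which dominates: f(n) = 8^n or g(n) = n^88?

f(n) = 8^n grows faster: any exponential with base > 1 dominates every polynomial.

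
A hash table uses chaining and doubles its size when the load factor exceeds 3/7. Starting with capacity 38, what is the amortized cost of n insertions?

Rehashing occurs when load exceeds 3/7. Total rehash cost is geometric series summing to O(n). Each insertion itself is O(1). Amortized: O(1).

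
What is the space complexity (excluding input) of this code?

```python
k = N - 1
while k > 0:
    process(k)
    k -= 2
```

Space complexity: O(1).
Only a constant amount of auxiliary storage is used; nothing grows with n.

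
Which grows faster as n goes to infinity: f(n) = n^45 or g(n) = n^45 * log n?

g(n) = n^45 * log n grows faster: extra log n factor -> infinity.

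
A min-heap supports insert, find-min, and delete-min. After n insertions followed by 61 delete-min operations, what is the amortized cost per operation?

Insert takes O(log n) worst case. Delete-min takes O(log n). Over a sequence of n inserts and 61 delete-mins, total cost is O((n + 61) log n). Amortized per operation: O(log n).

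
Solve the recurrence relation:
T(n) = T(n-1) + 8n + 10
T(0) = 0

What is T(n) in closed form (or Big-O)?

Dominant term in sum is 8*sum(i, i=1..n) = 8*n*(n+1)/2 = O(n^2).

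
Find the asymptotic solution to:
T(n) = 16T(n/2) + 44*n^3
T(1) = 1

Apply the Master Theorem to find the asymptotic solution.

a=16, b=2, f(n)=44*n^3. log_2(16) = 4. Case 1 of Master Theorem: T(n) = O(n^4).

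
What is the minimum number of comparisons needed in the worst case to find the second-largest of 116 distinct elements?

Lower bound: finding the max needs 116-1 comparisons. By the adversary weight-doubling argument, the max must personally win >= ceil(log_2(116)) = 7 comparisons; the 2nd-largest is among those 7 losers, needing 7-1 more comparisons. Total >= 116-1 + 7-1 = 121. A balanced knockout tournament achieves this.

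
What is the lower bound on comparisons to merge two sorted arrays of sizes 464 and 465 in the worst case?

Adversary: with |464 - 465| <= 1 the inputs can be fully interleaved so that every adjacent pair in the merged output comes from different arrays. Then each of the 928 adjacent pairs must be directly compared, or the algorithm cannot determine their relative order. Standard merge meets this bound.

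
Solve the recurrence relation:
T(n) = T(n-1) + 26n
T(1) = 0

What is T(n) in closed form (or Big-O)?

Unrolling: T(n) = 0 + 26*(2 + 3 + ... + n) = 0 + 26*(n(n+1)/2 - 1) = O(n^2).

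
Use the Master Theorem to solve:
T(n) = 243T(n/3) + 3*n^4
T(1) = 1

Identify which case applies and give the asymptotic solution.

a=243, b=3, f(n)=3*n^4.
log_3(243) = 5 > 4.
Since f(n) = O(n^4) is polynomially smaller than n^5, Case 1 applies.
T(n) = Theta(n^5).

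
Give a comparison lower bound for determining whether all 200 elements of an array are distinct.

In the algebraic decision-tree model, the YES region for element distinctness on 200 elements has 200! connected components (one per ordering). Ben-Or's theorem then gives a lower bound of Omega(log(n!)) = Omega(n log n).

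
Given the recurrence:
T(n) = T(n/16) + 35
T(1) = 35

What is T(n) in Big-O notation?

Each step divides n by 16 and adds 35. After log_16(n) steps, T(n) = O(log n).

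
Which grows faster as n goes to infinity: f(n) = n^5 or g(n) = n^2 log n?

f(n) = n^5 grows faster: n^5 / (n^2 log n) = n^3/log n -> infinity.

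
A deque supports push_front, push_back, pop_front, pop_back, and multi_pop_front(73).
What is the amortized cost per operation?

Assign 2 credits to each push operation. A pop uses 1 saved credit. multi_pop_front(73) uses up to 73 saved credits from previous pushes. Credits never go negative. Amortized cost is O(1).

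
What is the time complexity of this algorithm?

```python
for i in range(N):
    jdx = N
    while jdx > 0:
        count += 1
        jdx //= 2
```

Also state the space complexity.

Time complexity: O(n log n).
Space complexity: O(1).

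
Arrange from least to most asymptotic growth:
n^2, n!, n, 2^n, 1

Ordered by growth rate: 1 < n < n^2 < 2^n < n!.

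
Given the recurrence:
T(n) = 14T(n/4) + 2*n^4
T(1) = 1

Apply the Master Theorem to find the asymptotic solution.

a=14, b=4, f(n)=2*n^4. log_4(14) = 1.904 < 4. Case 3: T(n) = O(n^4).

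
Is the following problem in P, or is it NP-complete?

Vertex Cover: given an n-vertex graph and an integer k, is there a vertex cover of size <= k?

This problem is NP-complete: one of Karp's 21 NP-complete problems (with k part of the input; for any fixed constant k it is in P).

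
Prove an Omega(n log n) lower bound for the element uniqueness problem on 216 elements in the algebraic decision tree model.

In the algebraic decision tree model, element uniqueness on 216 elements is equivalent to determining which cell of an arrangement of C(216,2) = 23220 hyperplanes x_i = x_j contains the input point. Ben-Or's theorem shows this requires Omega(n log n).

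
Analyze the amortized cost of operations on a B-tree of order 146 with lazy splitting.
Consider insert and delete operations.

In a B-tree of order 146, a node splits when it has 146 keys. With lazy splitting, we use potential Phi = number of full nodes + number of near-empty nodes. Each split costs O(1) but reduces potential. Between splits, at least 73 insertions must occur in that node. Amortized structural cost is O(1) per operation, plus O(log_146 n) traversal.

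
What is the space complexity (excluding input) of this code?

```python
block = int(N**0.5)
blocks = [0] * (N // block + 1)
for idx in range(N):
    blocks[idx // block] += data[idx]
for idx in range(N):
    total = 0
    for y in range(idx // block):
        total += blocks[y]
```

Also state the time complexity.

Space complexity: O(sqrt(n)).
Storage scales with sqrt(n).
Time complexity: O(n * sqrt(n)).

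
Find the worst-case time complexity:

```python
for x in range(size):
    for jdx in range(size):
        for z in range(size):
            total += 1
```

Time complexity: O(n^3).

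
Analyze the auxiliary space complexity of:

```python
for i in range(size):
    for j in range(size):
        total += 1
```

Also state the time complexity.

Space complexity: O(1).
Only a constant amount of auxiliary storage is used; nothing grows with n.
Time complexity: O(n^2).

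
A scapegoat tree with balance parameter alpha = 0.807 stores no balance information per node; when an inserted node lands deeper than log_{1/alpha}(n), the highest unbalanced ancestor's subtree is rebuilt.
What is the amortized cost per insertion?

Search/insert path is O(log n). A rebuild of a subtree of size s costs O(s), but with alpha = 0.807 at least Omega(s) insertions must have occurred in that subtree since its last rebuild. Charging O(1) of the rebuild to each such insertion gives O(log n) amortized.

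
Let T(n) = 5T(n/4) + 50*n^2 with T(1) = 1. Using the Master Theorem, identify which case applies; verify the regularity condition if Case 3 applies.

a=5, b=4, f(n)=50*n^2.
log_4(5) = 1.161 < 2.
f(n) = Omega(n^(1.161+epsilon)) for some epsilon > 0, so Case 3 is the candidate.
Regularity: a*f(n/b) = 5*50*(n/4)^2 = (5/16)*50*n^2 <= c*f(n) with c = 5/16 < 1. Satisfied.
Case 3: T(n) = Theta(n^2).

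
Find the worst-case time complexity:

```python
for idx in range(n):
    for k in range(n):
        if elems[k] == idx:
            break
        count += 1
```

Time complexity: O(n^2).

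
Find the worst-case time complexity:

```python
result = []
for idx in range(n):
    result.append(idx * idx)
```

Time complexity: O(n).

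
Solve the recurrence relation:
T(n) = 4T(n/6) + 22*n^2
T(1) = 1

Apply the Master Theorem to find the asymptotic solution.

a=4, b=6, f(n)=22*n^2. log_6(4) = 0.7737 < 2. Case 3: T(n) = O(n^2).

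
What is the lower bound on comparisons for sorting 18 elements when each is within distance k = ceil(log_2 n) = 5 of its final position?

Partition the 18 positions into floor(n/k) blocks of k = 5 consecutive positions; any permutation within a block keeps every element within k of its final position, so there are at least (k!)^(n/k) distinguishable inputs. Lower bound: log_2((k!)^(n/k)) = (n/k) * log_2(k!) = Theta(n log k); with k = ceil(log_2 n), this is Omega(n log log n).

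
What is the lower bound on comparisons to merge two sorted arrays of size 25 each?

To merge two sorted arrays of size 25, we need at least 49 comparisons in the worst case. An adversary can force every element to be compared.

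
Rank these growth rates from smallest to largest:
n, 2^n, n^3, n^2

Ordered by growth rate: n < n^2 < n^3 < 2^n.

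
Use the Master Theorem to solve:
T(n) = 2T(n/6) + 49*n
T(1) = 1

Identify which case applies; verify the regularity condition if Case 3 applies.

a=2, b=6, f(n)=49*n.
log_6(2) = 0.3869 < 1.
f(n) = Omega(n^(0.3869+epsilon)) for some epsilon > 0, so Case 3 is the candidate.
Regularity: a*f(n/b) = 2*49*(n/6)^1 = (2/6)*49*n^1 <= c*f(n) with c = 2/6 < 1. Satisfied.
Case 3: T(n) = Theta(n).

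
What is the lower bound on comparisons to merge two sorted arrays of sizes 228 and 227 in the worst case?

Adversary: with |228 - 227| <= 1 the inputs can be fully interleaved so that every adjacent pair in the merged output comes from different arrays. Then each of the 454 adjacent pairs must be directly compared, or the algorithm cannot determine their relative order. Standard merge meets this bound.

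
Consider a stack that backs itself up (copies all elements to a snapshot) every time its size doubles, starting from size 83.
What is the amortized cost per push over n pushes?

Backups occur at sizes 83, 166, 332, ..., copying 83 + 166 + 332 + ... <= 2n elements total (geometric series). Spread over n pushes, the amortized backup cost is O(1) per push.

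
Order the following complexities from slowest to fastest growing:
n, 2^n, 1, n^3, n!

Ordered by growth rate: 1 < n < n^3 < 2^n < n!.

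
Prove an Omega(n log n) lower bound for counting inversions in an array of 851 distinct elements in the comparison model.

Decision-tree argument: at any leaf, the comparisons made (with transitivity) must totally order all 851 elements -- otherwise some pair (i,j) is unordered, and an adversary can present two inputs agreeing on every comparison made but with that pair flipped, changing the inversion count by 1, so the leaf's output is wrong on one of them. Hence the tree has >= 851! leaves and height >= log_2(851!) = Omega(n log n). Modified merge sort achieves O(n log n).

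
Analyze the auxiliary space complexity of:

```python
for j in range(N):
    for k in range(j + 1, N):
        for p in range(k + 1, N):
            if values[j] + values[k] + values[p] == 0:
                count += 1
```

Space complexity: O(1).
Only a constant amount of auxiliary storage is used; nothing grows with n.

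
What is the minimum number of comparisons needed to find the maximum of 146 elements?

Finding the maximum requires 145 comparisons. Each comparison eliminates exactly one candidate. With 146 candidates, we need 145 eliminations.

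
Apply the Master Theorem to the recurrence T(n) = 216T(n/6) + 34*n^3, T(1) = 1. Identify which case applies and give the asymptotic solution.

a=216, b=6, f(n)=34*n^3.
log_6(216) = 3, so n^(log_b(a)) = n^3.
f(n) = Theta(n^3), so Case 2 applies.
T(n) = Theta(n^3 log n).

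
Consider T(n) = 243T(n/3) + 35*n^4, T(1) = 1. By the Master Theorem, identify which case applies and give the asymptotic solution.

a=243, b=3, f(n)=35*n^4.
log_3(243) = 5 > 4.
Since f(n) = O(n^4) is polynomially smaller than n^5, Case 1 applies.
T(n) = Theta(n^5).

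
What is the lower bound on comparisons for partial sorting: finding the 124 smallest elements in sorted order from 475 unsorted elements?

Finding 124 smallest of 475 in sorted order: Omega(475) to identify the 124 smallest, plus Omega(124 log 124) to sort them. Total: Omega(n + k log k).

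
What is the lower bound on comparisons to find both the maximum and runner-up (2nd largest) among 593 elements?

Lower bound: finding the max needs 593-1 comparisons. By an adversary weight-doubling argument, the maximum element must personally win at least ceil(log_2(593)) = 10 comparisons in any correct algorithm. The 2nd largest is among those 10 direct losers, and distinguishing it requires 10-1 more comparisons. Total >= 593-1 + 10-1 = 601. A balanced tournament achieves this bound exactly.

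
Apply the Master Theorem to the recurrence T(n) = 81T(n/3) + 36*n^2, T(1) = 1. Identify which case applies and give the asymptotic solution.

a=81, b=3, f(n)=36*n^2.
log_3(81) = 4 > 2.
Since f(n) = O(n^2) is polynomially smaller than n^4, Case 1 applies.
T(n) = Theta(n^4).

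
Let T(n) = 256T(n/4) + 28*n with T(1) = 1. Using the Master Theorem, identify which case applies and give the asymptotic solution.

a=256, b=4, f(n)=28*n.
log_4(256) = 4 > 1.
Since f(n) = O(n^1) is polynomially smaller than n^4, Case 1 applies.
T(n) = Theta(n^4).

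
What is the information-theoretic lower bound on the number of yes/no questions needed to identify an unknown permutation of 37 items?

There are 37! = 13763753091226345046315979581580902400000000 permutations. Each yes/no question gives at most 1 bit, so at least ceil(log_2(13763753091226345046315979581580902400000000)) = 144 questions are needed.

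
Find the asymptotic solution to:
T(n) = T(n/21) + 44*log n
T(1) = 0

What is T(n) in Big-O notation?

Each of the log_21(n) levels adds O(log n). T(n) = O(log^2 n).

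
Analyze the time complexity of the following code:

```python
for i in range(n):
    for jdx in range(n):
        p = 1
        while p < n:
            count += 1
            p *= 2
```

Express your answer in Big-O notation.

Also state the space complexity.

Time complexity: O(n^2 log n).
Space complexity: O(1).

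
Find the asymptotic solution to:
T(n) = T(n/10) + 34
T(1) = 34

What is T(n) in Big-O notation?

Each step divides n by 10 and adds 34. After log_10(n) steps, T(n) = O(log n).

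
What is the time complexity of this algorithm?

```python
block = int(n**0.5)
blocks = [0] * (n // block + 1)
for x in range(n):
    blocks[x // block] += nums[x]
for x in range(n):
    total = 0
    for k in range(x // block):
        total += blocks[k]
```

Time complexity: O(n * sqrt(n)).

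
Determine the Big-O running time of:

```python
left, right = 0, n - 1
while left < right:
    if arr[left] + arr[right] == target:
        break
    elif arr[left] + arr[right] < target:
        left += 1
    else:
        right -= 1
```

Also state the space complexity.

Time complexity: O(n).
Space complexity: O(1).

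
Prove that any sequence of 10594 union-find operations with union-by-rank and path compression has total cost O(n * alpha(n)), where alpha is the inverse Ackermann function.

Using Tarjan's analysis with rank-based potential function. Union-by-rank keeps tree height O(log n). Path compression flattens paths during find. For n = 10594 operations, total cost is O(n * alpha(n)), effectively O(n) since alpha grows incredibly slowly.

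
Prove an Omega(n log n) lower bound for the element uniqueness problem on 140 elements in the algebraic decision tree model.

In the algebraic decision tree model, element uniqueness on 140 elements is equivalent to determining which cell of an arrangement of C(140,2) = 9730 hyperplanes x_i = x_j contains the input point. Ben-Or's theorem shows this requires Omega(n log n).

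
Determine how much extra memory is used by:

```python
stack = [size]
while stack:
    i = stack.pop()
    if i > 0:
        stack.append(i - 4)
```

Space complexity: O(1).
Only a constant amount of auxiliary storage is used; nothing grows with n.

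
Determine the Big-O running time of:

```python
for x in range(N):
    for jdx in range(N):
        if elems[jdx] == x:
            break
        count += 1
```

Time complexity: O(n^2).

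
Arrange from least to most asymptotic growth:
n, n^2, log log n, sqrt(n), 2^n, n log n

Ordered by growth rate: log log n < sqrt(n) < n < n log n < n^2 < 2^n.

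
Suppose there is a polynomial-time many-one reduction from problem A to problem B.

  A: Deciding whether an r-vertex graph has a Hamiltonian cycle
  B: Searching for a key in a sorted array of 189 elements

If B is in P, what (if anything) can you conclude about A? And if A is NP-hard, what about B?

A poly-time reduction A <=_p B means any A-instance can be transformed to a B-instance in poly time.
If B is in P: compose the reduction with B's poly-time algorithm to solve A in poly time, so A is in P.
If A is NP-hard: every NP problem reduces to A, which reduces to B; composing reductions, every NP problem reduces to B, so B is NP-hard.
(Here in fact A is NP-complete and B is in P, so no such reduction is known -- its existence would imply P = NP; the analysis concerns only what the assumed reduction would or would not let you conclude.)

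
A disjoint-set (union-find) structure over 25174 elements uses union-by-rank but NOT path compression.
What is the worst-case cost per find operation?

Union-by-rank alone keeps every tree's height <= log_2(25174) ~= 14.6. Each find traverses from a node to its root, costing O(height) = O(log n). Without path compression this bound is tight.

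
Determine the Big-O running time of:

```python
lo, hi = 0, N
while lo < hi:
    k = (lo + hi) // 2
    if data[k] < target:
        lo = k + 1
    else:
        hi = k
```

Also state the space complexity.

Time complexity: O(log n).
Space complexity: O(1).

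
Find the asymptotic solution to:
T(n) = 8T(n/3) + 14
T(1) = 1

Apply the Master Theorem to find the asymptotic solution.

a=8, b=3, f(n)=14. log_3(8) = 1.893. Case 1 of Master Theorem: T(n) = O(n^1.893).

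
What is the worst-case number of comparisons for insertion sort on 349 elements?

Insertion sort on reverse-sorted input: 1 + 2 + ... + (349-1) = 60726 comparisons.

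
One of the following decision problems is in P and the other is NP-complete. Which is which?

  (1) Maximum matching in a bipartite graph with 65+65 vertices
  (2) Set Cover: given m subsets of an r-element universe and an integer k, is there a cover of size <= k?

(1) is P: Hopcroft-Karp runs in O(E sqrt(V)).
(2) is NP-complete: one of Karp's 21 NP-complete problems (with k part of the input).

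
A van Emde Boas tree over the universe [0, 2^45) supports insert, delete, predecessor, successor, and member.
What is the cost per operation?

vEB recursively partitions [0, 35184372088832) into sqrt(u) clusters of size sqrt(u). Each operation recurses into either one cluster or the summary, never both: T(u) = T(sqrt(u)) + O(1) => T(u) = O(log log u) = O(log 45). This is worst-case, not just amortized.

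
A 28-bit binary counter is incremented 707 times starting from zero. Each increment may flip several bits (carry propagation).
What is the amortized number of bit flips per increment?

Bit i flips on every 2^i-th increment, so over 707 increments bit i flips floor(707/2^i) times. Summing over i: total flips < 2 * 707. Amortized: < 2 = O(1) per increment.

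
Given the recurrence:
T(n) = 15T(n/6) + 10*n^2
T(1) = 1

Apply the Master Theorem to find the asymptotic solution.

a=15, b=6, f(n)=10*n^2. log_6(15) = 1.511 < 2. Case 3: T(n) = O(n^2).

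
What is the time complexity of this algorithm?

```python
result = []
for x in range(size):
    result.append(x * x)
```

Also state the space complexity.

Time complexity: O(n).
Space complexity: O(n).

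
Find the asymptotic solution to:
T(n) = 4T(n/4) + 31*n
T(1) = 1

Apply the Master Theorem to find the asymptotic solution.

a=4, b=4, f(n)=31*n. log_4(4) = 1. Case 2: T(n) = O(n log n).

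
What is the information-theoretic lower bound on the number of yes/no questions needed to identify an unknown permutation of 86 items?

There are 86! = 24227095383672732381765523203441259715284870552429381750838764496720162249742450276789464634901319465571660595200000000000000000000 permutations. Each yes/no question gives at most 1 bit, so at least ceil(log_2(24227095383672732381765523203441259715284870552429381750838764496720162249742450276789464634901319465571660595200000000000000000000)) = 434 questions are needed.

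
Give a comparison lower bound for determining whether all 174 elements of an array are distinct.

In the algebraic decision-tree model, the YES region for element distinctness on 174 elements has 174! connected components (one per ordering). Ben-Or's theorem then gives a lower bound of Omega(log(n!)) = Omega(n log n).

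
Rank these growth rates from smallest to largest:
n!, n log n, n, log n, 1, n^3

Ordered by growth rate: 1 < log n < n < n log n < n^3 < n!.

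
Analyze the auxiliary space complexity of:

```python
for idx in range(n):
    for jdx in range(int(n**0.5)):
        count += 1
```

Space complexity: O(1).
Only a constant amount of auxiliary storage is used; nothing grows with n.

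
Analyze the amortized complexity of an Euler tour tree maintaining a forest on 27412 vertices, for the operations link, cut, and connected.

An Euler tour tree stores each tree's Euler tour as a balanced BST keyed by tour position. On 27412 vertices: link concatenates two tours via O(1) splits/joins of size <= 2*27412 (O(log n)); cut splits the tour at the two occurrences of the edge (O(log n)); connected compares BST roots (O(log n) to find the root). All O(log n) amortized.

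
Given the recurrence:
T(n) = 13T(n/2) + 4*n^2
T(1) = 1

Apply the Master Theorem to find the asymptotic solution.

a=13, b=2, f(n)=4*n^2. log_2(13) = 3.7. Case 1 of Master Theorem: T(n) = O(n^3.7).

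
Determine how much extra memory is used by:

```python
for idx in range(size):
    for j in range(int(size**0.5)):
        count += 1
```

Space complexity: O(1).
Only a constant amount of auxiliary storage is used; nothing grows with n.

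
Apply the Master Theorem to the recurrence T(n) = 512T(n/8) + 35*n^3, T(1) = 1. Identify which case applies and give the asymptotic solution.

a=512, b=8, f(n)=35*n^3.
log_8(512) = 3, so n^(log_b(a)) = n^3.
f(n) = Theta(n^3), so Case 2 applies.
T(n) = Theta(n^3 log n).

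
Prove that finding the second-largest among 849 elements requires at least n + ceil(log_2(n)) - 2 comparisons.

Lower bound (adversary): identifying the maximum requires 849-1 comparisons (each eliminates one candidate). Assign weight 1 to each element; on each comparison the adversary lets the heavier side win and gives it the loser's weight. The max ends with weight 849, but each comparison it wins at most doubles its weight, so the max must win >= ceil(log_2(849)) = 10 comparisons. The second-largest is one of those 10 direct losers to the max, and identifying which one is largest needs >= 10-1 further comparisons. Total >= 849-1 + 10-1 = 857.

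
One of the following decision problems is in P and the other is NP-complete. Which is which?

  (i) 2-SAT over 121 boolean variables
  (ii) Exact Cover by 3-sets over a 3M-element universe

(i) is P: 2-SAT is solvable in linear time via implication-graph SCCs.
(ii) is NP-complete: one of Karp's 21 NP-complete problems.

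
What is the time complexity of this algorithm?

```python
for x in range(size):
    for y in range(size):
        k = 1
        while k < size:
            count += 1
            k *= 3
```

Time complexity: O(n^2 log n).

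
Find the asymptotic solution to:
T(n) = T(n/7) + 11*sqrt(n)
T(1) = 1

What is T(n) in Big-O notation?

Each level contributes sqrt(n/7^k). Geometric series with ratio 1/sqrt(7) < 1 sums to O(sqrt(n)).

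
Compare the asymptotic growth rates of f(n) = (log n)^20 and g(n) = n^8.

g(n) = n^8 grows faster: any positive polynomial dominates any polylog.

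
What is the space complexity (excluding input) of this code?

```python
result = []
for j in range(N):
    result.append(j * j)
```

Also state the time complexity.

Space complexity: O(n).
Auxiliary storage grows linearly with the input size n in the worst case.
Time complexity: O(n).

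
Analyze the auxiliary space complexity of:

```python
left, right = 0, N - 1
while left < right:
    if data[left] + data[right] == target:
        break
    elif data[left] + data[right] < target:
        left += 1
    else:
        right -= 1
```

Space complexity: O(1).
Only a constant amount of auxiliary storage is used; nothing grows with n.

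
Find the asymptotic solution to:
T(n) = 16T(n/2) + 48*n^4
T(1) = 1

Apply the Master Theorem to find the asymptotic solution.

a=16, b=2, f(n)=48*n^4. log_2(16) = 4. Case 2: T(n) = O(n^4 log n).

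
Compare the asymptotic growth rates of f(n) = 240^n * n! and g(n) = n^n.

f(n) = 240^n * n! grows faster: by Stirling n! ~ sqrt(2 pi n)(n/e)^n, so 240^n n! / n^n ~ (240/e)^n sqrt(2 pi n) -> infinity since 240/e > 1.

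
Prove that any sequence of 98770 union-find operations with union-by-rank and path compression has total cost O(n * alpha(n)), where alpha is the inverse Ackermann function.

Using Tarjan's analysis with rank-based potential function. Union-by-rank keeps tree height O(log n). Path compression flattens paths during find. For n = 98770 operations, total cost is O(n * alpha(n)), effectively O(n) since alpha grows incredibly slowly.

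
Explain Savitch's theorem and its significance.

Savitch's theorem states that NSPACE(f(n)) is contained in DSPACE(f(n)^2) for f(n) >= log n. In particular, NPSPACE = PSPACE, meaning nondeterminism does not significantly help for space-bounded computation. This contrasts with time, where we do not know if P = NP.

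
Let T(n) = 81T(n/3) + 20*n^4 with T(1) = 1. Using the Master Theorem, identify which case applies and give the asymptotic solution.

a=81, b=3, f(n)=20*n^4.
log_3(81) = 4, so n^(log_b(a)) = n^4.
f(n) = Theta(n^4), so Case 2 applies.
T(n) = Theta(n^4 log n).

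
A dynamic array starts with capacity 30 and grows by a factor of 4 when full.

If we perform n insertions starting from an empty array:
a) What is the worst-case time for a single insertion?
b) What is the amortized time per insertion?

(a) Worst-case single insertion: O(n) -- when the array is full at capacity c, the resize copies all c elements, and c can be Theta(n).
(b) Resizes happen at sizes 30, 120, 480, ... Total copy cost for n insertions: 30 + 120 + ... = O(n) (geometric series with ratio 1/4). Amortized cost per insertion: O(n)/n = O(1).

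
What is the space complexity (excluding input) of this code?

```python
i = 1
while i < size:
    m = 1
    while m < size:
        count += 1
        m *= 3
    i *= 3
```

Space complexity: O(1).
Only a constant amount of auxiliary storage is used; nothing grows with n.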